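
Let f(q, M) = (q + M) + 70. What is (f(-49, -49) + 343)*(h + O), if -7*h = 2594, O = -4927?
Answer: -1668735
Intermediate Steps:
h = -2594/7 (h = -1/7*2594 = -2594/7 ≈ -370.57)
f(q, M) = 70 + M + q (f(q, M) = (M + q) + 70 = 70 + M + q)
(f(-49, -49) + 343)*(h + O) = ((70 - 49 - 49) + 343)*(-2594/7 - 4927) = (-28 + 343)*(-37083/7) = 315*(-37083/7) = -1668735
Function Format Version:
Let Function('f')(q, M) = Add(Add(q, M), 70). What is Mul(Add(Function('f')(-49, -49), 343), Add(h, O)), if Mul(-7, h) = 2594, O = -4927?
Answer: -1668735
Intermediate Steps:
h = Rational(-2594, 7) (h = Mul(Rational(-1, 7), 2594) = Rational(-2594, 7) ≈ -370.57)
Function('f')(q, M) = Add(70, M, q) (Function('f')(q, M) = Add(Add(M, q), 70) = Add(70, M, q))
Mul(Add(Function('f')(-49, -49), 343), Add(h, O)) = Mul(Add(Add(70, -49, -49), 343), Add(Rational(-2594, 7), -4927)) = Mul(Add(-28, 343), Rational(-37083, 7)) = Mul(315, Rational(-37083, 7)) = -1668735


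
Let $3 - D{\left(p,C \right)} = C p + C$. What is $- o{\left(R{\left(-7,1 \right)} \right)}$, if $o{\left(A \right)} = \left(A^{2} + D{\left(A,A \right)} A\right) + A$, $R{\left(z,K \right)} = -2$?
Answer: $0$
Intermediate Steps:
$D{\left(p,C \right)} = 3 - C - C p$ ($D{\left(p,C \right)} = 3 - \left(C p + C\right) = 3 - \left(C + C p\right) = 3 - C - C p$)
$o{\left(A \right)} = A + A^{2} + A \left(3 - A - A^{2}\right)$ ($o{\left(A \right)} = \left(A^{2} + \left(3 - A - A A\right) A\right) + A = \left(A^{2} + \left(3 - A - A^{2}\right) A\right) + A = \left(A^{2} + A \left(3 - A - A^{2}\right)\right) + A = A + A^{2} + A \left(3 - A - A^{2}\right)$)
$- o{\left(R{\left(-7,1 \right)} \right)} = - \left(-2\right) \left(4 - \left(-2\right)^{2}\right) = - \left(-2\right) \left(4 - 4\right) = - \left(-2\right) 0 = \left(-1\right) 0 = 0$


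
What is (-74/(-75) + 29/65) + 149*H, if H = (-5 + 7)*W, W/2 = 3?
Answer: 1744697/975 ≈ 1789.4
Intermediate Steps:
W = 6 (W = 2*3 = 6)
H = 12 (H = (-5 + 7)*6 = 2*6 = 12)
(-74/(-75) + 29/65) + 149*H = (-74/(-75) + 29/65) + 149*12 = (-74*(-1/75) + 29*(1/65)) + 1788 = (74/75 + 29/65) + 1788 = 1397/975 + 1788 = 1744697/975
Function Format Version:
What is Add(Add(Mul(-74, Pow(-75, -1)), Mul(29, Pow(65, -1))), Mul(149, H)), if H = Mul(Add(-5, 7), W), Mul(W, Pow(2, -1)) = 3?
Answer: Rational(1744697, 975) ≈ 1789.4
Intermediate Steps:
W = 6 (W = Mul(2, 3) = 6)
H = 12 (H = Mul(Add(-5, 7), 6) = Mul(2, 6) = 12)
Add(Add(Mul(-74, Pow(-75, -1)), Mul(29, Pow(65, -1))), Mul(149, H)) = Add(Add(Mul(-74, Pow(-75, -1)), Mul(29, Pow(65, -1))), Mul(149, 12)) = Add(Add(Mul(-74, Rational(-1, 75)), Mul(29, Rational(1, 65))), 1788) = Add(Add(Rational(74, 75), Rational(29, 65)), 1788) = Add(Rational(1397, 975), 1788) = Rational(1744697, 975)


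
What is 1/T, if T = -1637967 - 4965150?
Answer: -1/6603117 ≈ -1.5144e-7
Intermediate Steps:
T = -6603117
1/T = 1/(-6603117) = -1/6603117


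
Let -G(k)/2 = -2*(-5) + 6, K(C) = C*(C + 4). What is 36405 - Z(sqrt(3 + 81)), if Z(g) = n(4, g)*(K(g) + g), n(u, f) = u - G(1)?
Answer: 33381 - 360*sqrt(21) ≈ 31731.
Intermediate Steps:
K(C) = C*(4 + C)
G(k) = -32 (G(k) = -2*(-2*(-5) + 6) = -2*(10 + 6) = -2*16 = -32)
n(u, f) = 32 + u (n(u, f) = u - 1*(-32) = u + 32 = 32 + u)
Z(g) = 36*g + 36*g*(4 + g) (Z(g) = (32 + 4)*(g*(4 + g) + g) = 36*(g + g*(4 + g)) = 36*g + 36*g*(4 + g))
36405 - Z(sqrt(3 + 81)) = 36405 - 36*sqrt(3 + 81)*(5 + sqrt(3 + 81)) = 36405 - 36*sqrt(84)*(5 + sqrt(84)) = 36405 - 36*2*sqrt(21)*(5 + 2*sqrt(21)) = 36405 - 72*sqrt(21)*(5 + 2*sqrt(21))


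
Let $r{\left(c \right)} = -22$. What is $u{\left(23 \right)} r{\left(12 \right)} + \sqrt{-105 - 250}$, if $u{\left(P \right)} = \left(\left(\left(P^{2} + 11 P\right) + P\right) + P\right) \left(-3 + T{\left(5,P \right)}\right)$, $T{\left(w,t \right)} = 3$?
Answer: $i \sqrt{355} \approx 18.841 i$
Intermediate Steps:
$u{\left(P \right)} = 0$ ($u{\left(P \right)} = \left(\left(\left(P^{2} + 11 P\right) + P\right) + P\right) \left(-3 + 3\right) = \left(\left(P^{2} + 12 P\right) + P\right) 0 = \left(P^{2} + 13 P\right) 0 = 0$)
$u{\left(23 \right)} r{\left(12 \right)} + \sqrt{-105 - 250} = 0 \left(-22\right) + \sqrt{-105 - 250} = 0 + \sqrt{-355} = 0 + i \sqrt{355} = i \sqrt{355}$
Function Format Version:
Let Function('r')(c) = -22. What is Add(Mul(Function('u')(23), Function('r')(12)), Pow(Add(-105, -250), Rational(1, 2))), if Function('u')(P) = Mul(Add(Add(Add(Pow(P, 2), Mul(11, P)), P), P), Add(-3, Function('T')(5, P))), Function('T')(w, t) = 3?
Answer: Mul(I, Pow(355, Rational(1, 2))) ≈ Mul(18.841, I)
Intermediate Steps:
Function('u')(P) = 0 (Function('u')(P) = Mul(Add(Add(Add(Pow(P, 2), Mul(11, P)), P), P), Add(-3, 3)) = Mul(Add(Add(Pow(P, 2), Mul(12, P)), P), 0) = Mul(Add(Pow(P, 2), Mul(13, P)), 0) = 0)
Add(Mul(Function('u')(23), Function('r')(12)), Pow(Add(-105, -250), Rational(1, 2))) = Add(Mul(0, -22), Pow(Add(-105, -250), Rational(1, 2))) = Add(0, Pow(-355, Rational(1, 2))) = Add(0, Mul(I, Pow(355, Rational(1, 2)))) = Mul(I, Pow(355, Rational(1, 2)))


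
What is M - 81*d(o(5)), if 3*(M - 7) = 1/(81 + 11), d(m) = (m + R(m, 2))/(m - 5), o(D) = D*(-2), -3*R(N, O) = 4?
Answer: -74791/1380 ≈ -54.196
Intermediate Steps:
R(N, O) = -4/3 (R(N, O) = -1/3*4 = -4/3)
o(D) = -2*D
d(m) = (-4/3 + m)/(-5 + m) (d(m) = (m - 4/3)/(m - 5) = (-4/3 + m)/(-5 + m))
M = 1933/276 (M = 7 + 1/(3*(81 + 11)) = 7 + (1/3)/92 = 7 + (1/3)*(1/92) = 7 + 1/276 = 1933/276 ≈ 7.0036)
M - 81*d(o(5)) = 1933/276 - 81*(-4/3 - 2*5)/(-5 - 2*5) = 1933/276 - 81*(-4/3 - 10)/(-5 - 10) = 1933/276 - 81*(-34)/((-15)*3) = 1933/276 - (-27)*(-34)/(5*3) = 1933/276 - 81*34/45 = 1933/276 - 306/5 = -74791/1380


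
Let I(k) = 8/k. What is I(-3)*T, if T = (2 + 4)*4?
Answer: -64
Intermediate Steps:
T = 24 (T = 6*4 = 24)
I(-3)*T = (8/(-3))*24 = (8*(-⅓))*24 = -8/3*24 = -64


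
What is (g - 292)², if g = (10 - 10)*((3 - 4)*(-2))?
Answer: 85264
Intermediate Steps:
g = 0 (g = 0*(-1*(-2)) = 0*2 = 0)
(g - 292)² = (0 - 292)² = (-292)² = 85264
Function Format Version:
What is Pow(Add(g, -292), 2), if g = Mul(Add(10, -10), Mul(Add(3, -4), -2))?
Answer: 85264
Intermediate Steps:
g = 0 (g = Mul(0, Mul(-1, -2)) = Mul(0, 2) = 0)
Pow(Add(g, -292), 2) = Pow(Add(0, -292), 2) = Pow(-292, 2) = 85264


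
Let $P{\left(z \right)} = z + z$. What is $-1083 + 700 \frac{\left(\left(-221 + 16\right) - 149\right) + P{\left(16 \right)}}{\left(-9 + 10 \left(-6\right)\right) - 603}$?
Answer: $- \frac{8971}{12} \approx -747.58$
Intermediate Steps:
$P{\left(z \right)} = 2 z$
$-1083 + 700 \frac{\left(\left(-221 + 16\right) - 149\right) + P{\left(16 \right)}}{\left(-9 + 10 \left(-6\right)\right) - 603} = -1083 + 700 \frac{\left(\left(-221 + 16\right) - 149\right) + 2 \cdot 16}{\left(-9 + 10 \left(-6\right)\right) - 603} = -1083 + 700 \frac{\left(-205 - 149\right) + 32}{\left(-9 - 60\right) - 603} = -1083 + 700 \frac{-354 + 32}{-69 - 603} = -1083 + 700 \left(- \frac{322}{-672}\right) = -1083 + 700 \left(\left(-322\right) \left(- \frac{1}{672}\right)\right) = -1083 + 700 \cdot \frac{23}{48} = -1083 + \frac{4025}{12} = - \frac{8971}{12}$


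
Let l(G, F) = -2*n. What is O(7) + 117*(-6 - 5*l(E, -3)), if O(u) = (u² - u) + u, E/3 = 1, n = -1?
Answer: -1823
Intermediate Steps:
E = 3 (E = 3*1 = 3)
O(u) = u²
l(G, F) = 2 (l(G, F) = -2*(-1) = 2)
O(7) + 117*(-6 - 5*l(E, -3)) = 7² + 117*(-6 - 5*2) = 49 + 117*(-6 - 10) = 49 + 117*(-16) = 49 - 1872 = -1823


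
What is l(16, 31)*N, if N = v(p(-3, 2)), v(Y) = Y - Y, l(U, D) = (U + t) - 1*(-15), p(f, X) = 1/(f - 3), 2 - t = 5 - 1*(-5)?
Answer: 0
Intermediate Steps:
t = -8 (t = 2 - (5 - 1*(-5)) = 2 - (5 + 5) = 2 - 1*10 = 2 - 10 = -8)
p(f, X) = 1/(-3 + f)
l(U, D) = 7 + U (l(U, D) = (U - 8) - 1*(-15) = (-8 + U) + 15 = 7 + U)
v(Y) = 0
N = 0
l(16, 31)*N = (7 + 16)*0 = 23*0 = 0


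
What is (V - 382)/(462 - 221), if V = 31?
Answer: -351/241 ≈ -1.4564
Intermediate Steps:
(V - 382)/(462 - 221) = (31 - 382)/(462 - 221) = -351/241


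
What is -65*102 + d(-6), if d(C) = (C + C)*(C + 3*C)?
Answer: -6342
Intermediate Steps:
d(C) = 8*C² (d(C) = (2*C)*(4*C) = 8*C²)
-65*102 + d(-6) = -65*102 + 8*(-6)² = -6630 + 8*36 = -6630 + 288 = -6342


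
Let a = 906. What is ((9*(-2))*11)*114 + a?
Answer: -21666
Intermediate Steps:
((9*(-2))*11)*114 + a = ((9*(-2))*11)*114 + 906 = -18*11*114 + 906 = -198*114 + 906 = -22572 + 906 = -21666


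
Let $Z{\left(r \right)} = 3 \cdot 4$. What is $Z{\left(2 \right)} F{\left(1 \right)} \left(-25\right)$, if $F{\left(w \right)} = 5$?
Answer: $-1500$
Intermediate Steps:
$Z{\left(r \right)} = 12$
$Z{\left(2 \right)} F{\left(1 \right)} \left(-25\right) = 12 \cdot 5 \left(-25\right) = 60 \left(-25\right) = -1500$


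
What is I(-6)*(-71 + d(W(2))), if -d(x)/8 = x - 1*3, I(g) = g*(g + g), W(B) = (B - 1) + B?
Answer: -5112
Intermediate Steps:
W(B) = -1 + 2*B (W(B) = (-1 + B) + B = -1 + 2*B)
I(g) = 2*g² (I(g) = g*(2*g) = 2*g²)
d(x) = 24 - 8*x (d(x) = -8*(x - 1*3) = -8*(x - 3) = -8*(-3 + x) = 24 - 8*x)
I(-6)*(-71 + d(W(2))) = (2*(-6)²)*(-71 + (24 - 8*(-1 + 2*2))) = (2*36)*(-71 + (24 - 8*(-1 + 4))) = 72*(-71 + (24 - 8*3)) = 72*(-71 + (24 - 24)) = 72*(-71 + 0) = 72*(-71) = -5112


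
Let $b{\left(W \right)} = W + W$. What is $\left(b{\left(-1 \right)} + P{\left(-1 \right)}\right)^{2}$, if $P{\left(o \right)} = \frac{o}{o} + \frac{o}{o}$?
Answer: $0$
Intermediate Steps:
$b{\left(W \right)} = 2 W$
$P{\left(o \right)} = 2$ ($P{\left(o \right)} = 1 + 1 = 2$)
$\left(b{\left(-1 \right)} + P{\left(-1 \right)}\right)^{2} = \left(2 \left(-1\right) + 2\right)^{2} = \left(-2 + 2\right)^{2} = 0^{2} = 0$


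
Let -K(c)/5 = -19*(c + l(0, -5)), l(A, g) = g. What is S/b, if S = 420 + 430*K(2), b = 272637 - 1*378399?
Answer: 20355/17627 ≈ 1.1548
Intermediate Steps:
K(c) = -475 + 95*c (K(c) = -(-95)*(c - 5) = -(-95)*(-5 + c) = -5*(95 - 19*c) = -475 + 95*c)
b = -105762 (b = 272637 - 378399 = -105762)
S = -122130 (S = 420 + 430*(-475 + 95*2) = 420 + 430*(-475 + 190) = 420 + 430*(-285) = 420 - 122550 = -122130)
S/b = -122130/(-105762) = -122130*(-1/105762) = 20355/17627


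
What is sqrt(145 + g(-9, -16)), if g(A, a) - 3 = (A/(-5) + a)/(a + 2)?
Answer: 3*sqrt(81130)/70 ≈ 12.207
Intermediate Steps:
g(A, a) = 3 + (a - A/5)/(2 + a) (g(A, a) = 3 + (A/(-5) + a)/(a + 2) = 3 + (A*(-1/5) + a)/(2 + a) = 3 + (-A/5 + a)/(2 + a) = 3 + (a - A/5)/(2 + a))
sqrt(145 + g(-9, -16)) = sqrt(145 + (30 - 1*(-9) + 20*(-16))/(5*(2 - 16))) = sqrt(145 + (1/5)*(30 + 9 - 320)/(-14)) = sqrt(145 + (1/5)*(-1/14)*(-281)) = sqrt(145 + 281/70) = sqrt(10431/70) = 3*sqrt(81130)/70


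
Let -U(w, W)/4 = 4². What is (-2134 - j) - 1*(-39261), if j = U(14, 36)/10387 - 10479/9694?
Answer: 3738485682195/100691578 ≈ 37128.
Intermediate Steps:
U(w, W) = -64 (U(w, W) = -4*4² = -4*16 = -64)
j = -109465789/100691578 (j = -64/10387 - 10479/9694 = -109465789/100691578 ≈ -1.0871)
(-2134 - j) - 1*(-39261) = (-2134 - 1*(-109465789/100691578)) - 1*(-39261) = (-2134 + 109465789/100691578) + 39261 = -214766361663/100691578 + 39261 = 3738485682195/100691578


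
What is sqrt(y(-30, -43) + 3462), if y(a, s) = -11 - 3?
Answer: 2*sqrt(862) ≈ 58.720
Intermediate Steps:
y(a, s) = -14
sqrt(y(-30, -43) + 3462) = sqrt(-14 + 3462) = sqrt(3448) = 2*sqrt(862)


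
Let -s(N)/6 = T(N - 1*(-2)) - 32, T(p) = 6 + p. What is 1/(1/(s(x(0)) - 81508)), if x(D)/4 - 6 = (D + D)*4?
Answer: -81508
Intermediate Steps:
x(D) = 24 + 32*D (x(D) = 24 + 4*((D + D)*4) = 24 + 4*((2*D)*4) = 24 + 4*(8*D) = 24 + 32*D)
s(N) = 144 - 6*N (s(N) = -6*((6 + (N - 1*(-2))) - 32) = -6*((6 + (N + 2)) - 32) = -6*((6 + (2 + N)) - 32) = -6*((8 + N) - 32) = -6*(-24 + N) = 144 - 6*N)
1/(1/(s(x(0)) - 81508)) = 1/(1/((144 - 6*(24 + 32*0)) - 81508)) = 1/(1/((144 - 6*(24 + 0)) - 81508)) = 1/(1/((144 - 6*24) - 81508)) = 1/(1/((144 - 144) - 81508)) = 1/(1/(0 - 81508)) = 1/(1/(-81508)) = 1/(-1/81508) = -81508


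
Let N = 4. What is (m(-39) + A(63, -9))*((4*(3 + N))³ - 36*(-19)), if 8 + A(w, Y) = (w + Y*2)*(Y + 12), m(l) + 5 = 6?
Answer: 2897408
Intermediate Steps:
m(l) = 1 (m(l) = -5 + 6 = 1)
A(w, Y) = -8 + (12 + Y)*(w + 2*Y) (A(w, Y) = -8 + (w + Y*2)*(Y + 12) = -8 + (w + 2*Y)*(12 + Y) = -8 + (12 + Y)*(w + 2*Y))
(m(-39) + A(63, -9))*((4*(3 + N))³ - 36*(-19)) = (1 + (-8 + 2*(-9)² + 12*63 + 24*(-9) - 9*63))*((4*(3 + 4))³ - 36*(-19)) = (1 + (-8 + 2*81 + 756 - 216 - 567))*((4*7)³ + 684) = (1 + (-8 + 162 + 756 - 216 - 567))*(28³ + 684) = (1 + 127)*(21952 + 684) = 128*22636 = 2897408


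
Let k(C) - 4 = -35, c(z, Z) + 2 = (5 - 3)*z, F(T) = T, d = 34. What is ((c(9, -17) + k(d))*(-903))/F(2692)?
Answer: 13545/2692 ≈ 5.0316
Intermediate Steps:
c(z, Z) = -2 + 2*z (c(z, Z) = -2 + (5 - 3)*z = -2 + 2*z)
k(C) = -31 (k(C) = 4 - 35 = -31)
((c(9, -17) + k(d))*(-903))/F(2692) = (((-2 + 2*9) - 31)*(-903))/2692 = (((-2 + 18) - 31)*(-903))*(1/2692) = ((16 - 31)*(-903))*(1/2692) = -15*(-903)*(1/2692) = 13545*(1/2692) = 13545/2692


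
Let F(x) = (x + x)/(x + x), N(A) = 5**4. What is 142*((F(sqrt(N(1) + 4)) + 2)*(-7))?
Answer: -2982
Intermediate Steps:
N(A) = 625
F(x) = 1 (F(x) = (2*x)/((2*x)) = (2*x)*(1/(2*x)) = 1)
142*((F(sqrt(N(1) + 4)) + 2)*(-7)) = 142*((1 + 2)*(-7)) = 142*(3*(-7)) = 142*(-21) = -2982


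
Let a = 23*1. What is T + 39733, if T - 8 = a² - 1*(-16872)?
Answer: 57142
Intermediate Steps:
a = 23
T = 17409 (T = 8 + (23² - 1*(-16872)) = 8 + (529 + 16872) = 8 + 17401 = 17409)
T + 39733 = 17409 + 39733 = 57142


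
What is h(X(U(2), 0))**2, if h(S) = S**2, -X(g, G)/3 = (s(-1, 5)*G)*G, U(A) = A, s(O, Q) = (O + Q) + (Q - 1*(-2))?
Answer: 0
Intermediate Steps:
s(O, Q) = 2 + O + 2*Q (s(O, Q) = (O + Q) + (Q + 2) = (O + Q) + (2 + Q) = 2 + O + 2*Q)
X(g, G) = -33*G**2 (X(g, G) = -3*(2 - 1 + 2*5)*G*G = -3*(2 - 1 + 10)*G*G = -3*11*G*G = -33*G**2)
h(X(U(2), 0))**2 = ((-33*0**2)**2)**2 = ((-33*0)**2)**2 = (0**2)**2 = 0**2 = 0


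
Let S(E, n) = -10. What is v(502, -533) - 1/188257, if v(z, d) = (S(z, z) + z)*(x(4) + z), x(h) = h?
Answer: 46866956663/188257 ≈ 2.4895e+5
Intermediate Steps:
v(z, d) = (-10 + z)*(4 + z)
v(502, -533) - 1/188257 = (-40 + 502² - 6*502) - 1/188257 = (-40 + 252004 - 3012) - 1*1/188257 = 248952 - 1/188257 = 46866956663/188257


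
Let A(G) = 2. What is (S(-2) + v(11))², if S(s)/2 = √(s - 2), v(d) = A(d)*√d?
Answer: 28 + 16*I*√11 ≈ 28.0 + 53.066*I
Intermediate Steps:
v(d) = 2*√d
S(s) = 2*√(-2 + s) (S(s) = 2*√(s - 2) = 2*√(-2 + s))
(S(-2) + v(11))² = (2*√(-2 - 2) + 2*√11)² = (2*√(-4) + 2*√11)² = (2*(2*I) + 2*√11)² = (4*I + 2*√11)² = (2*√11 + 4*I)²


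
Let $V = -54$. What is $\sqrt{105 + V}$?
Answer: $\sqrt{51} \approx 7.1414$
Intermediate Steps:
$\sqrt{105 + V} = \sqrt{105 - 54} = \sqrt{51}$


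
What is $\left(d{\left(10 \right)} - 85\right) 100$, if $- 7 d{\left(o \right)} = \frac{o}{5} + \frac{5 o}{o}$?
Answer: $-8600$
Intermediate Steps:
$d{\left(o \right)} = - \frac{5}{7} - \frac{o}{35}$ ($d{\left(o \right)} = - \frac{\frac{o}{5} + \frac{5 o}{o}}{7} = - \frac{o \frac{1}{5} + 5}{7} = - \frac{\frac{o}{5} + 5}{7} = - \frac{5 + \frac{o}{5}}{7} = - \frac{5}{7} - \frac{o}{35}$)
$\left(d{\left(10 \right)} - 85\right) 100 = \left(\left(- \frac{5}{7} - \frac{2}{7}\right) - 85\right) 100 = \left(-1 - 85\right) 100 = \left(-86\right) 100 = -8600$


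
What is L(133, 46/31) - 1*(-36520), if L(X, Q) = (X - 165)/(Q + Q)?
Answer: 839712/23 ≈ 36509.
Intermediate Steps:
L(X, Q) = (-165 + X)/(2*Q) (L(X, Q) = (-165 + X)/((2*Q)) = (-165 + X)*(1/(2*Q)) = (-165 + X)/(2*Q))
L(133, 46/31) - 1*(-36520) = (-165 + 133)/(2*((46/31))) - 1*(-36520) = (1/2)*(-32)/(46*(1/31)) + 36520 = (1/2)*(-32)/(46/31) + 36520 = (1/2)*(31/46)*(-32) + 36520 = -248/23 + 36520 = 839712/23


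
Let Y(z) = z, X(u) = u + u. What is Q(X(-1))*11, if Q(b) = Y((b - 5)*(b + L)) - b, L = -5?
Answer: 561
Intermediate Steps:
X(u) = 2*u
Q(b) = (-5 + b)² - b (Q(b) = (b - 5)*(b - 5) - b = (-5 + b)*(-5 + b) - b = (-5 + b)² - b)
Q(X(-1))*11 = (25 + (2*(-1))² - 22*(-1))*11 = (25 + (-2)² - 11*(-2))*11 = (25 + 4 + 22)*11 = 51*11 = 561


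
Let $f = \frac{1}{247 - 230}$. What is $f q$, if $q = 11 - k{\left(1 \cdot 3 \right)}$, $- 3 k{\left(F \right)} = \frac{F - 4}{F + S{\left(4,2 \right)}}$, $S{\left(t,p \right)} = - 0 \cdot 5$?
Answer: $\frac{98}{153} \approx 0.64052$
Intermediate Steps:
$f = \frac{1}{17} \approx 0.058824$
$S{\left(t,p \right)} = 0$ ($S{\left(t,p \right)} = \left(-1\right) 0 = 0$)
$k{\left(F \right)} = - \frac{-4 + F}{3 F}$ ($k{\left(F \right)} = - \frac{\left(F - 4\right) \frac{1}{F + 0}}{3} = - \frac{\left(-4 + F\right) \frac{1}{F}}{3} = - \frac{\frac{1}{F} \left(-4 + F\right)}{3} = - \frac{-4 + F}{3 F}$)
$q = \frac{98}{9}$ ($q = 11 - \frac{4 - 1 \cdot 3}{3 \cdot 1 \cdot 3} = 11 - \frac{4 - 3}{3 \cdot 3} = 11 - \frac{1}{3} \cdot \frac{1}{3} \left(4 - 3\right) = 11 - \frac{1}{3} \cdot \frac{1}{3} \cdot 1 = 11 - \frac{1}{9} = \frac{98}{9} \approx 10.889$)
$f q = \frac{1}{17} \cdot \frac{98}{9} = \frac{98}{153}$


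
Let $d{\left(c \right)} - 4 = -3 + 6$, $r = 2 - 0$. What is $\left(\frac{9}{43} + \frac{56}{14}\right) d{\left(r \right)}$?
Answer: $\frac{1267}{43} \approx 29.465$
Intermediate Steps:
$r = 2$ ($r = 2 + 0 = 2$)
$d{\left(c \right)} = 7$ ($d{\left(c \right)} = 4 + \left(-3 + 6\right) = 4 + 3 = 7$)
$\left(\frac{9}{43} + \frac{56}{14}\right) d{\left(r \right)} = \left(\frac{9}{43} + \frac{56}{14}\right) 7 = \left(9 \cdot \frac{1}{43} + 56 \cdot \frac{1}{14}\right) 7 = \left(\frac{9}{43} + 4\right) 7 = \frac{181}{43} \cdot 7 = \frac{1267}{43}$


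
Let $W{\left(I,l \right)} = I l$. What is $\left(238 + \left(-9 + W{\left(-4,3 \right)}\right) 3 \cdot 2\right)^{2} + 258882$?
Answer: $271426$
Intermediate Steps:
$\left(238 + \left(-9 + W{\left(-4,3 \right)}\right) 3 \cdot 2\right)^{2} + 258882 = \left(238 + \left(-9 - 12\right) 3 \cdot 2\right)^{2} + 258882 = \left(238 + \left(-9 - 12\right) 6\right)^{2} + 258882 = \left(238 - 126\right)^{2} + 258882 = 112^{2} + 258882 = 12544 + 258882 = 271426$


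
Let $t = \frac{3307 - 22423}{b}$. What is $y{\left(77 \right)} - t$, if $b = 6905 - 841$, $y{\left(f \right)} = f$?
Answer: $\frac{121511}{1516} \approx 80.152$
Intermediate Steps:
$b = 6064$
$t = - \frac{4779}{1516}$ ($t = \frac{3307 - 22423}{6064} = \left(-19116\right) \frac{1}{6064} = - \frac{4779}{1516} \approx -3.1524$)
$y{\left(77 \right)} - t = 77 - - \frac{4779}{1516} = 77 + \frac{4779}{1516} = \frac{121511}{1516}$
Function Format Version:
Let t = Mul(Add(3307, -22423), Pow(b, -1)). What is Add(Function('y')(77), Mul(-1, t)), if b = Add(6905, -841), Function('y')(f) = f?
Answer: Rational(121511, 1516) ≈ 80.152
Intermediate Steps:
b = 6064
t = Rational(-4779, 1516) (t = Mul(Add(3307, -22423), Pow(6064, -1)) = Mul(-19116, Rational(1, 6064)) = Rational(-4779, 1516) ≈ -3.1524)
Add(Function('y')(77), Mul(-1, t)) = Add(77, Mul(-1, Rational(-4779, 1516))) = Add(77, Rational(4779, 1516)) = Rational(121511, 1516)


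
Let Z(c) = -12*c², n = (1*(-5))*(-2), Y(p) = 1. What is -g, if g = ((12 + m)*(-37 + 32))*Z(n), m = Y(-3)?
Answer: -78000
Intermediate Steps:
m = 1
n = 10 (n = -5*(-2) = 10)
g = 78000 (g = ((12 + 1)*(-37 + 32))*(-12*10²) = (13*(-5))*(-12*100) = -65*(-1200) = 78000)
-g = -1*78000 = -78000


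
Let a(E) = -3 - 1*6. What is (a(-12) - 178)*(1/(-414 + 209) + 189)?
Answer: -7245128/205 ≈ -35342.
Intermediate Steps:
a(E) = -9 (a(E) = -3 - 6 = -9)
(a(-12) - 178)*(1/(-414 + 209) + 189) = (-9 - 178)*(1/(-414 + 209) + 189) = -187*(1/(-205) + 189) = -187*(-1/205 + 189) = -187*38744/205 = -7245128/205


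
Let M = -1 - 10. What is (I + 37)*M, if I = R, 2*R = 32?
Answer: -583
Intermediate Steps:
R = 16 (R = (½)*32 = 16)
M = -11
I = 16
(I + 37)*M = (16 + 37)*(-11) = 53*(-11) = -583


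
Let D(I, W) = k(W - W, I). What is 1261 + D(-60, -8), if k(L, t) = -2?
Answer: 1259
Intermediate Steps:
D(I, W) = -2
1261 + D(-60, -8) = 1261 - 2 = 1259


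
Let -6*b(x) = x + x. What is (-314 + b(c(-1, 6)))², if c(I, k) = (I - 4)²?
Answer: 935089/9 ≈ 1.0390e+5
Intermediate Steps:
c(I, k) = (-4 + I)²
b(x) = -x/3 (b(x) = -(x + x)/6 = -x/3)
(-314 + b(c(-1, 6)))² = (-314 - (-4 - 1)²/3)² = (-314 - ⅓*(-5)²)² = (-314 - ⅓*25)² = (-314 - 25/3)² = (-967/3)² = 935089/9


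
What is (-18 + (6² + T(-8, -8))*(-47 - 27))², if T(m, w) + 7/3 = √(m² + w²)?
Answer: 62979136/9 + 8913152*√2/3 ≈ 1.1199e+7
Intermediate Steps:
T(m, w) = -7/3 + √(m² + w²)
(-18 + (6² + T(-8, -8))*(-47 - 27))² = (-18 + (6² + (-7/3 + √((-8)² + (-8)²)))*(-47 - 27))² = (-18 + (36 + (-7/3 + √(64 + 64)))*(-74))² = (-18 + (36 + (-7/3 + √128))*(-74))² = (-18 + (36 + (-7/3 + 8*√2))*(-74))² = (-18 + (101/3 + 8*√2)*(-74))² = (-18 + (-7474/3 - 592*√2))² = (-7528/3 - 592*√2)²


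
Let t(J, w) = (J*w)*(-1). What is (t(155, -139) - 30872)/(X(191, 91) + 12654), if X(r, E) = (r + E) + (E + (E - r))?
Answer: -3109/4309 ≈ -0.72151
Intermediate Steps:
t(J, w) = -J*w
X(r, E) = 3*E (X(r, E) = (E + r) + (-r + 2*E) = 3*E)
(t(155, -139) - 30872)/(X(191, 91) + 12654) = (-1*155*(-139) - 30872)/(3*91 + 12654) = (21545 - 30872)/(273 + 12654) = -9327/12927 = -9327*1/12927 = -3109/4309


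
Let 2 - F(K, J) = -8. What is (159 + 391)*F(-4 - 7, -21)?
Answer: 5500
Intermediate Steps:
F(K, J) = 10 (F(K, J) = 2 - 1*(-8) = 2 + 8 = 10)
(159 + 391)*F(-4 - 7, -21) = (159 + 391)*10 = 550*10 = 5500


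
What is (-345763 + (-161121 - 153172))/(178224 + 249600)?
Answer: -82507/53478 ≈ -1.5428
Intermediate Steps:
(-345763 + (-161121 - 153172))/(178224 + 249600) = (-345763 - 314293)/427824 = -660056*1/427824 = -82507/53478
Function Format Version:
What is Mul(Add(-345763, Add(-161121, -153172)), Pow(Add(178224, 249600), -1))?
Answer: Rational(-82507, 53478) ≈ -1.5428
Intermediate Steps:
Mul(Add(-345763, Add(-161121, -153172)), Pow(Add(178224, 249600), -1)) = Mul(Add(-345763, -314293), Pow(427824, -1)) = Mul(-660056, Rational(1, 427824)) = Rational(-82507, 53478)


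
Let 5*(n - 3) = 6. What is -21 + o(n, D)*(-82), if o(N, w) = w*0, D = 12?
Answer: -21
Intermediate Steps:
n = 21/5 (n = 3 + (1/5)*6 = 3 + 6/5 = 21/5 ≈ 4.2000)
o(N, w) = 0
-21 + o(n, D)*(-82) = -21 + 0*(-82) = -21 + 0 = -21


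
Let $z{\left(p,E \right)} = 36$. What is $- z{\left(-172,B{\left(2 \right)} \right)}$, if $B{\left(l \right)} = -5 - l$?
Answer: $-36$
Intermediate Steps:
$- z{\left(-172,B{\left(2 \right)} \right)} = \left(-1\right) 36 = -36$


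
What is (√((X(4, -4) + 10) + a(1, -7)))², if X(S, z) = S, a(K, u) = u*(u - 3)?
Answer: 84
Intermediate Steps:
a(K, u) = u*(-3 + u)
(√((X(4, -4) + 10) + a(1, -7)))² = (√((4 + 10) - 7*(-3 - 7)))² = (√(14 - 7*(-10)))² = (√(14 + 70))² = (√84)² = (2*√21)² = 84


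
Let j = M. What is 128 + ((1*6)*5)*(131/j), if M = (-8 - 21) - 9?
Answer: 467/19 ≈ 24.579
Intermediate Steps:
M = -38 (M = -29 - 9 = -38)
j = -38
128 + ((1*6)*5)*(131/j) = 128 + ((1*6)*5)*(131/(-38)) = 128 + (6*5)*(131*(-1/38)) = 128 + 30*(-131/38) = 128 - 1965/19 = 467/19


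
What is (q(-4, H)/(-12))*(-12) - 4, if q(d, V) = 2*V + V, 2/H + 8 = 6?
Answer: -7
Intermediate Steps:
H = -1 (H = 2/(-8 + 6) = 2/(-2) = 2*(-½) = -1)
q(d, V) = 3*V
(q(-4, H)/(-12))*(-12) - 4 = ((3*(-1))/(-12))*(-12) - 4 = -3*(-1/12)*(-12) - 4 = (¼)*(-12) - 4 = -3 - 4 = -7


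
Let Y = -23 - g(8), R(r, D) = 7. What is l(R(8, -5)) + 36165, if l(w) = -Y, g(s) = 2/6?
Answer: 108565/3 ≈ 36188.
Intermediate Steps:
g(s) = ⅓ (g(s) = 2*(⅙) = ⅓)
Y = -70/3 (Y = -23 - 1*⅓ = -23 - ⅓ = -70/3 ≈ -23.333)
l(w) = 70/3 (l(w) = -1*(-70/3) = 70/3)
l(R(8, -5)) + 36165 = 70/3 + 36165 = 108565/3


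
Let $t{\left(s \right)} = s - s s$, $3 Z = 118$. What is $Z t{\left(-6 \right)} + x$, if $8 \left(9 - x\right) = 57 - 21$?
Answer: $- \frac{3295}{2} \approx -1647.5$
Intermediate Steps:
$x = \frac{9}{2}$ ($x = 9 - \frac{57 - 21}{8} = 9 - \frac{9}{2} = \frac{9}{2} \approx 4.5$)
$Z = \frac{118}{3}$ ($Z = \frac{1}{3} \cdot 118 = \frac{118}{3} \approx 39.333$)
$t{\left(s \right)} = s - s^{2}$
$Z t{\left(-6 \right)} + x = \frac{118 \left(- 6 \left(1 - -6\right)\right)}{3} + \frac{9}{2} = \frac{118 \left(- 6 \left(1 + 6\right)\right)}{3} + \frac{9}{2} = \frac{118 \left(\left(-6\right) 7\right)}{3} + \frac{9}{2} = \frac{118}{3} \left(-42\right) + \frac{9}{2} = -1652 + \frac{9}{2} = - \frac{3295}{2}$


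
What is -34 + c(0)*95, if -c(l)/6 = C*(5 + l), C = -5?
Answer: 14216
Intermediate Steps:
c(l) = 150 + 30*l (c(l) = -(-30)*(5 + l) = -6*(-25 - 5*l) = 150 + 30*l)
-34 + c(0)*95 = -34 + (150 + 30*0)*95 = -34 + (150 + 0)*95 = -34 + 150*95 = -34 + 14250 = 14216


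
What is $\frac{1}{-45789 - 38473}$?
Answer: $- \frac{1}{84262} \approx -1.1868 \cdot 10^{-5}$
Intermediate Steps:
$\frac{1}{-45789 - 38473} = \frac{1}{-84262} = - \frac{1}{84262}$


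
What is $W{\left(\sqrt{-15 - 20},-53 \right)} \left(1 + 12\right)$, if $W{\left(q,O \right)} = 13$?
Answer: $169$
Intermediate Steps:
$W{\left(\sqrt{-15 - 20},-53 \right)} \left(1 + 12\right) = 13 \left(1 + 12\right) = 13 \cdot 13 = 169$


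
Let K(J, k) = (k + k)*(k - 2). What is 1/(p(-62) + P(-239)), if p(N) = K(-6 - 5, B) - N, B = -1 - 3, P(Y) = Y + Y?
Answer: -1/368 ≈ -0.0027174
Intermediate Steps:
P(Y) = 2*Y
B = -4
K(J, k) = 2*k*(-2 + k) (K(J, k) = (2*k)*(-2 + k) = 2*k*(-2 + k))
p(N) = 48 - N (p(N) = 2*(-4)*(-2 - 4) - N = 2*(-4)*(-6) - N = 48 - N)
1/(p(-62) + P(-239)) = 1/((48 - 1*(-62)) + 2*(-239)) = 1/((48 + 62) - 478) = 1/(110 - 478) = 1/(-368) = -1/368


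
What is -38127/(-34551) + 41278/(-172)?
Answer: -236606389/990462 ≈ -238.88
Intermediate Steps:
-38127/(-34551) + 41278/(-172) = -38127*(-1/34551) + 41278*(-1/172) = 12709/11517 - 20639/86 = -236606389/990462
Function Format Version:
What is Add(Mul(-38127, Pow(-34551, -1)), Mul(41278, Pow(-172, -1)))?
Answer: Rational(-236606389, 990462) ≈ -238.88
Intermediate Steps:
Add(Mul(-38127, Pow(-34551, -1)), Mul(41278, Pow(-172, -1))) = Add(Mul(-38127, Rational(-1, 34551)), Mul(41278, Rational(-1, 172))) = Add(Rational(12709, 11517), Rational(-20639, 86)) = Rational(-236606389, 990462)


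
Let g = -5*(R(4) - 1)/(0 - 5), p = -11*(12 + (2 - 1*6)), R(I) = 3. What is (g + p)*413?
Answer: -35518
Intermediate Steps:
p = -88 (p = -11*(12 + (2 - 6)) = -11*(12 - 4) = -11*8 = -88)
g = 2 (g = -5*(3 - 1)/(0 - 5) = -10/(-5) = -10*(-1)/5 = -5*(-2/5) = 2)
(g + p)*413 = (2 - 88)*413 = -86*413 = -35518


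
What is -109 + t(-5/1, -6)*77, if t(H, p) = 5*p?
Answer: -2419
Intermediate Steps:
-109 + t(-5/1, -6)*77 = -109 + (5*(-6))*77 = -109 - 30*77 = -109 - 2310 = -2419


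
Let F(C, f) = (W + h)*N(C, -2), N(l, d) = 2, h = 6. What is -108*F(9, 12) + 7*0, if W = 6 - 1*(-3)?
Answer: -3240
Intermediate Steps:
W = 9 (W = 6 + 3 = 9)
F(C, f) = 30 (F(C, f) = (9 + 6)*2 = 15*2 = 30)
-108*F(9, 12) + 7*0 = -108*30 + 7*0 = -3240 + 0 = -3240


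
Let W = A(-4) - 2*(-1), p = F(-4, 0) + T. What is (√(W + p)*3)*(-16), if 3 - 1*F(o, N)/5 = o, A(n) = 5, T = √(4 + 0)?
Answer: -96*√11 ≈ -318.40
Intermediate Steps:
T = 2 (T = √4 = 2)
F(o, N) = 15 - 5*o
p = 37 (p = (15 - 5*(-4)) + 2 = (15 + 20) + 2 = 35 + 2 = 37)
W = 7 (W = 5 - 2*(-1) = 5 + 2 = 7)
(√(W + p)*3)*(-16) = (√(7 + 37)*3)*(-16) = (√44*3)*(-16) = ((2*√11)*3)*(-16) = (6*√11)*(-16) = -96*√11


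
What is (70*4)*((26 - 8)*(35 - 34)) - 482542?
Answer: -477502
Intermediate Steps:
(70*4)*((26 - 8)*(35 - 34)) - 482542 = 280*(18*1) - 482542 = 280*18 - 482542 = 5040 - 482542 = -477502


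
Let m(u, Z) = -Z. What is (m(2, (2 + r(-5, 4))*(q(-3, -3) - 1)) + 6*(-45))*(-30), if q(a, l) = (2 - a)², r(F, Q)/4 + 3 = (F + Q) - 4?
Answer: -13500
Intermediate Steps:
r(F, Q) = -28 + 4*F + 4*Q (r(F, Q) = -12 + 4*((F + Q) - 4) = -12 + 4*(-4 + F + Q) = -12 + (-16 + 4*F + 4*Q) = -28 + 4*F + 4*Q)
(m(2, (2 + r(-5, 4))*(q(-3, -3) - 1)) + 6*(-45))*(-30) = (-(2 + (-28 + 4*(-5) + 4*4))*((-2 - 3)² - 1) + 6*(-45))*(-30) = (-(2 + (-28 - 20 + 16))*((-5)² - 1) - 270)*(-30) = (-(2 - 32)*(25 - 1) - 270)*(-30) = (-(-30)*24 - 270)*(-30) = (-1*(-720) - 270)*(-30) = (720 - 270)*(-30) = 450*(-30) = -13500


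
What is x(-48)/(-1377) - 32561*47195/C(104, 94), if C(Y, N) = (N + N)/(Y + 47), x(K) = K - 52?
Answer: -319524829844365/258876 ≈ -1.2343e+9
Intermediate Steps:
x(K) = -52 + K
C(Y, N) = 2*N/(47 + Y) (C(Y, N) = (2*N)/(47 + Y) = 2*N/(47 + Y))
x(-48)/(-1377) - 32561*47195/C(104, 94) = (-52 - 48)/(-1377) - 32561/((2*94/(47 + 104))/47195) = -100*(-1/1377) - 32561/((2*94/151)*(1/47195)) = 100/1377 - 32561/((2*94*(1/151))*(1/47195)) = 100/1377 - 32561/((188/151)*(1/47195)) = 100/1377 - 32561/188/7126445 = 100/1377 - 32561*7126445/188 = 100/1377 - 232044175645/188 = -319524829844365/258876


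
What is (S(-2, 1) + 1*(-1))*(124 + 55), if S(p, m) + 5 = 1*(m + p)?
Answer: -1253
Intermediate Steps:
S(p, m) = -5 + m + p (S(p, m) = -5 + 1*(m + p) = -5 + (m + p) = -5 + m + p)
(S(-2, 1) + 1*(-1))*(124 + 55) = ((-5 + 1 - 2) + 1*(-1))*(124 + 55) = (-6 - 1)*179 = -7*179 = -1253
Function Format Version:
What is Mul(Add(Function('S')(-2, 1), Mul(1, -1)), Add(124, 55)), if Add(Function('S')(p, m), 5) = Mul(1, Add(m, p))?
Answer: -1253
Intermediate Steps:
Function('S')(p, m) = Add(-5, m, p) (Function('S')(p, m) = Add(-5, Mul(1, Add(m, p))) = Add(-5, Add(m, p)) = Add(-5, m, p))
Mul(Add(Function('S')(-2, 1), Mul(1, -1)), Add(124, 55)) = Mul(Add(Add(-5, 1, -2), Mul(1, -1)), Add(124, 55)) = Mul(Add(-6, -1), 179) = Mul(-7, 179) = -1253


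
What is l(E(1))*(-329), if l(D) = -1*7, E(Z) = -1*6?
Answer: 2303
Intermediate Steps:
E(Z) = -6
l(D) = -7
l(E(1))*(-329) = -7*(-329) = 2303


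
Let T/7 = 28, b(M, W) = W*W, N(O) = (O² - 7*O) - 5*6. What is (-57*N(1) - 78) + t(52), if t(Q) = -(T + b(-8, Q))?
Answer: -926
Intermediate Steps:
N(O) = -30 + O² - 7*O (N(O) = (O² - 7*O) - 30 = -30 + O² - 7*O)
b(M, W) = W²
T = 196 (T = 7*28 = 196)
t(Q) = -196 - Q² (t(Q) = -(196 + Q²) = -196 - Q²)
(-57*N(1) - 78) + t(52) = (-57*(-30 + 1² - 7*1) - 78) + (-196 - 1*52²) = (-57*(-30 + 1 - 7) - 78) + (-196 - 1*2704) = (-57*(-36) - 78) + (-196 - 2704) = (2052 - 78) - 2900 = 1974 - 2900 = -926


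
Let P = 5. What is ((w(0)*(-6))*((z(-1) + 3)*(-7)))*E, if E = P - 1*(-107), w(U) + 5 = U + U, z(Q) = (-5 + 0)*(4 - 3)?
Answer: 47040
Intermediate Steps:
z(Q) = -5 (z(Q) = -5*1 = -5)
w(U) = -5 + 2*U (w(U) = -5 + (U + U) = -5 + 2*U)
E = 112 (E = 5 - 1*(-107) = 5 + 107 = 112)
((w(0)*(-6))*((z(-1) + 3)*(-7)))*E = (((-5 + 2*0)*(-6))*((-5 + 3)*(-7)))*112 = (((-5 + 0)*(-6))*(-2*(-7)))*112 = (-5*(-6)*14)*112 = (30*14)*112 = 420*112 = 47040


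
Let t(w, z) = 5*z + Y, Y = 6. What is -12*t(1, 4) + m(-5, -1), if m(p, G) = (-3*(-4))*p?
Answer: -372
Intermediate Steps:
m(p, G) = 12*p
t(w, z) = 6 + 5*z (t(w, z) = 5*z + 6 = 6 + 5*z)
-12*t(1, 4) + m(-5, -1) = -12*(6 + 5*4) + 12*(-5) = -12*(6 + 20) - 60 = -12*26 - 60 = -312 - 60 = -372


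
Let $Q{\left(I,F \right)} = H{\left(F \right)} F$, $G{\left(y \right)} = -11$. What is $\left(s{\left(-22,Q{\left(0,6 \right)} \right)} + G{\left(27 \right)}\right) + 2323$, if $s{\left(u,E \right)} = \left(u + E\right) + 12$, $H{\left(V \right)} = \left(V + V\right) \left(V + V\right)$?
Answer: $3166$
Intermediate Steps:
$H{\left(V \right)} = 4 V^{2}$ ($H{\left(V \right)} = 2 V 2 V = 4 V^{2}$)
$Q{\left(I,F \right)} = 4 F^{3}$ ($Q{\left(I,F \right)} = 4 F^{2} F = 4 F^{3}$)
$s{\left(u,E \right)} = 12 + E + u$ ($s{\left(u,E \right)} = \left(E + u\right) + 12 = 12 + E + u$)
$\left(s{\left(-22,Q{\left(0,6 \right)} \right)} + G{\left(27 \right)}\right) + 2323 = \left(\left(12 + 4 \cdot 6^{3} - 22\right) - 11\right) + 2323 = \left(\left(12 + 4 \cdot 216 - 22\right) - 11\right) + 2323 = \left(\left(12 + 864 - 22\right) - 11\right) + 2323 = \left(854 - 11\right) + 2323 = 843 + 2323 = 3166$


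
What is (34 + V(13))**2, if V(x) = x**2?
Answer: 41209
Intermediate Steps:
(34 + V(13))**2 = (34 + 13**2)**2 = (34 + 169)**2 = 203**2 = 41209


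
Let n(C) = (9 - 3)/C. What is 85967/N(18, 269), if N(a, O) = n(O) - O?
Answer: -23125123/72355 ≈ -319.61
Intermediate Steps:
n(C) = 6/C
N(a, O) = -O + 6/O (N(a, O) = 6/O - O = -O + 6/O)
85967/N(18, 269) = 85967/(-1*269 + 6/269) = 85967/(-269 + 6*(1/269)) = 85967/(-269 + 6/269) = 85967/(-72355/269) = 85967*(-269/72355) = -23125123/72355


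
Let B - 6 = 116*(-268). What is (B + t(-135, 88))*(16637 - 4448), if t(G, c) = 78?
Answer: -377907756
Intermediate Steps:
B = -31082 (B = 6 + 116*(-268) = 6 - 31088 = -31082)
(B + t(-135, 88))*(16637 - 4448) = (-31082 + 78)*(16637 - 4448) = -31004*12189 = -377907756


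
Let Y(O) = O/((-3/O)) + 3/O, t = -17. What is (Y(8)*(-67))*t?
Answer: -572917/24 ≈ -23872.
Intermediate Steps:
Y(O) = 3/O - O²/3 (Y(O) = O*(-O/3) + 3/O = -O²/3 + 3/O = 3/O - O²/3)
(Y(8)*(-67))*t = (((⅓)*(9 - 1*8³)/8)*(-67))*(-17) = (((⅓)*(⅛)*(9 - 1*512))*(-67))*(-17) = (((⅓)*(⅛)*(9 - 512))*(-67))*(-17) = (((⅓)*(⅛)*(-503))*(-67))*(-17) = -503/24*(-67)*(-17) = (33701/24)*(-17) = -572917/24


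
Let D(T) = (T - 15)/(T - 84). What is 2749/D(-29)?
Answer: 310637/44 ≈ 7059.9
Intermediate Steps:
D(T) = (-15 + T)/(-84 + T)
2749/D(-29) = 2749/(((-15 - 29)/(-84 - 29))) = 2749/((-44/(-113))) = 2749/((-1/113*(-44))) = 2749/(44/113) = 2749*(113/44) = 310637/44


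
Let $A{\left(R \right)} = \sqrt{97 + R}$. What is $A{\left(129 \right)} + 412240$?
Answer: $412240 + \sqrt{226} \approx 4.1226 \cdot 10^{5}$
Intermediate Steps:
$A{\left(129 \right)} + 412240 = \sqrt{97 + 129} + 412240 = \sqrt{226} + 412240 = 412240 + \sqrt{226}$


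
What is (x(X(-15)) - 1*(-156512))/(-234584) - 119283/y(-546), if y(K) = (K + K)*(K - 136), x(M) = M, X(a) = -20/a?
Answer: -2581147307/3119732616 ≈ -0.82736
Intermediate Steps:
y(K) = 2*K*(-136 + K) (y(K) = (2*K)*(-136 + K) = 2*K*(-136 + K))
(x(X(-15)) - 1*(-156512))/(-234584) - 119283/y(-546) = (-20/(-15) - 1*(-156512))/(-234584) - 119283*(-1/(1092*(-136 - 546))) = (-20*(-1/15) + 156512)*(-1/234584) - 119283/(2*(-546)*(-682)) = (4/3 + 156512)*(-1/234584) - 119283/744744 = (469540/3)*(-1/234584) - 119283*1/744744 = -117385/175938 - 39761/248248 = -2581147307/3119732616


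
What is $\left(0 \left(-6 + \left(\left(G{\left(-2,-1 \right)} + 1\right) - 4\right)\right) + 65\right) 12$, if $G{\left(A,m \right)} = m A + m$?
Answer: $780$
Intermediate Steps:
$G{\left(A,m \right)} = m + A m$ ($G{\left(A,m \right)} = A m + m = m + A m$)
$\left(0 \left(-6 + \left(\left(G{\left(-2,-1 \right)} + 1\right) - 4\right)\right) + 65\right) 12 = \left(0 \left(-6 + \left(\left(- (1 - 2) + 1\right) - 4\right)\right) + 65\right) 12 = \left(0 \left(-6 + \left(\left(\left(-1\right) \left(-1\right) + 1\right) - 4\right)\right) + 65\right) 12 = \left(0 \left(-6 + \left(\left(1 + 1\right) - 4\right)\right) + 65\right) 12 = \left(0 \left(-6 + \left(2 - 4\right)\right) + 65\right) 12 = \left(0 \left(-6 - 2\right) + 65\right) 12 = \left(0 \left(-8\right) + 65\right) 12 = \left(0 + 65\right) 12 = 65 \cdot 12 = 780$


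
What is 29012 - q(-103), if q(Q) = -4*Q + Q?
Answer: 28703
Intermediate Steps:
q(Q) = -3*Q
29012 - q(-103) = 29012 - (-3)*(-103) = 29012 - 1*309 = 29012 - 309 = 28703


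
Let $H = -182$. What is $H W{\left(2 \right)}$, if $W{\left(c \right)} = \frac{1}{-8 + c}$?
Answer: $\frac{91}{3} \approx 30.333$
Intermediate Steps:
$H W{\left(2 \right)} = - \frac{182}{-8 + 2} = - \frac{182}{-6} = \left(-182\right) \left(- \frac{1}{6}\right) = \frac{91}{3}$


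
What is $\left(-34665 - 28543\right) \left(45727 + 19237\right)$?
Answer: $-4106244512$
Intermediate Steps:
$\left(-34665 - 28543\right) \left(45727 + 19237\right) = \left(-63208\right) 64964 = -4106244512$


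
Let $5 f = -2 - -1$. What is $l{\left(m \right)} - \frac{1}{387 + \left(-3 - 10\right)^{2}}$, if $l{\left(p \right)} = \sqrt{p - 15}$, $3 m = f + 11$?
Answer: $- \frac{1}{556} + \frac{i \sqrt{285}}{5} \approx -0.0017986 + 3.3764 i$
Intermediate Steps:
$f = - \frac{1}{5}$ ($f = \frac{-2 - -1}{5} = \frac{-2 + 1}{5} = \frac{1}{5} \left(-1\right) = - \frac{1}{5} \approx -0.2$)
$m = \frac{18}{5}$ ($m = \frac{- \frac{1}{5} + 11}{3} = \frac{1}{3} \cdot \frac{54}{5} = \frac{18}{5} \approx 3.6$)
$l{\left(p \right)} = \sqrt{-15 + p}$
$l{\left(m \right)} - \frac{1}{387 + \left(-3 - 10\right)^{2}} = \sqrt{-15 + \frac{18}{5}} - \frac{1}{387 + \left(-3 - 10\right)^{2}} = \sqrt{- \frac{57}{5}} - \frac{1}{387 + \left(-13\right)^{2}} = \frac{i \sqrt{285}}{5} - \frac{1}{387 + 169} = \frac{i \sqrt{285}}{5} - \frac{1}{556} = - \frac{1}{556} + \frac{i \sqrt{285}}{5}$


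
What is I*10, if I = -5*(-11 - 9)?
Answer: 1000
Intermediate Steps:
I = 100 (I = -5*(-20) = 100)
I*10 = 100*10 = 1000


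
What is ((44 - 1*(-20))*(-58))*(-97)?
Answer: 360064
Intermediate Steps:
((44 - 1*(-20))*(-58))*(-97) = ((44 + 20)*(-58))*(-97) = (64*(-58))*(-97) = -3712*(-97) = 360064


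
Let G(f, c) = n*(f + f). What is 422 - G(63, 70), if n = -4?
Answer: 926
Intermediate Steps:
G(f, c) = -8*f (G(f, c) = -4*(f + f) = -8*f)
422 - G(63, 70) = 422 - (-8)*63 = 422 - 1*(-504) = 422 + 504 = 926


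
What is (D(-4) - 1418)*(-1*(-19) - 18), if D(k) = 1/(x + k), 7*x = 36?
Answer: -11337/8 ≈ -1417.1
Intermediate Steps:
x = 36/7 (x = (1/7)*36 = 36/7 ≈ 5.1429)
D(k) = 1/(36/7 + k)
(D(-4) - 1418)*(-1*(-19) - 18) = (7/(36 + 7*(-4)) - 1418)*(-1*(-19) - 18) = (7/(36 - 28) - 1418)*(19 - 18) = (7/8 - 1418)*1 = -11337/8*1 = -11337/8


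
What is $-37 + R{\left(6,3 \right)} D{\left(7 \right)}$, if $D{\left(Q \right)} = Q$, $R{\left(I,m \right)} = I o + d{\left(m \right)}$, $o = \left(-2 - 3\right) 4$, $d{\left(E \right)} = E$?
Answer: $-856$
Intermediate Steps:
$o = -20$ ($o = \left(-5\right) 4 = -20$)
$R{\left(I,m \right)} = m - 20 I$ ($R{\left(I,m \right)} = I \left(-20\right) + m = - 20 I + m = m - 20 I$)
$-37 + R{\left(6,3 \right)} D{\left(7 \right)} = -37 + \left(3 - 120\right) 7 = -37 - 819 = -856$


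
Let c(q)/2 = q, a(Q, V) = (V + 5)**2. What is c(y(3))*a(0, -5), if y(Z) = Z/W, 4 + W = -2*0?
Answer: 0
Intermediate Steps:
W = -4 (W = -4 - 2*0 = -4 + 0 = -4)
a(Q, V) = (5 + V)**2
y(Z) = -Z/4 (y(Z) = Z/(-4) = Z*(-1/4) = -Z/4)
c(q) = 2*q
c(y(3))*a(0, -5) = (2*(-1/4*3))*(5 - 5)**2 = (2*(-3/4))*0**2 = -3/2*0 = 0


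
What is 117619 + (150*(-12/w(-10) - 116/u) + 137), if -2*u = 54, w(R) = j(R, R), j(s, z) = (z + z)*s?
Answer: 1065523/9 ≈ 1.1839e+5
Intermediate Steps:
j(s, z) = 2*s*z (j(s, z) = (2*z)*s = 2*s*z)
w(R) = 2*R² (w(R) = 2*R*R = 2*R²)
u = -27 (u = -½*54 = -27)
117619 + (150*(-12/w(-10) - 116/u) + 137) = 117619 + (150*(-12/(2*(-10)²) - 116/(-27)) + 137) = 117619 + (150*(-12/(2*100) - 116*(-1/27)) + 137) = 117619 + (150*(-12/200 + 116/27) + 137) = 117619 + (150*(-12*1/200 + 116/27) + 137) = 117619 + (150*(-3/50 + 116/27) + 137) = 117619 + (150*(5719/1350) + 137) = 117619 + (5719/9 + 137) = 117619 + 6952/9 = 1065523/9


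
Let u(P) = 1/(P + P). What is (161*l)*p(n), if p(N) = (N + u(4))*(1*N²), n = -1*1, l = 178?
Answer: -100303/4 ≈ -25076.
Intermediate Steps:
u(P) = 1/(2*P)
n = -1
p(N) = N²*(⅛ + N) (p(N) = (N + (½)/4)*(1*N²) = (N + (½)*(¼))*N² = (N + ⅛)*N² = (⅛ + N)*N² = N²*(⅛ + N))
(161*l)*p(n) = (161*178)*((-1)²*(⅛ - 1)) = 28658*(1*(-7/8)) = 28658*(-7/8) = -100303/4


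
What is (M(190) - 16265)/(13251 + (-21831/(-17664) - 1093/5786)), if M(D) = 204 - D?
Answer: -276819273984/225735156553 ≈ -1.2263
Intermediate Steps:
(M(190) - 16265)/(13251 + (-21831/(-17664) - 1093/5786)) = ((204 - 1*190) - 16265)/(13251 + (-21831/(-17664) - 1093/5786)) = ((204 - 190) - 16265)/(13251 + (-21831*(-1/17664) - 1093*1/5786)) = (14 - 16265)/(13251 + (7277/5888 - 1093/5786)) = -16251/(13251 + 17834569/17033984) = -16251/225735156553/17033984 = -16251*17033984/225735156553 = -276819273984/225735156553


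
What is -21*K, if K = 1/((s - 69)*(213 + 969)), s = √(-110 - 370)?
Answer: 161/688318 + 14*I*√30/1032477 ≈ 0.0002339 + 7.4269e-5*I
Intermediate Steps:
s = 4*I*√30 (s = √(-480) = 4*I*√30 ≈ 21.909*I)
K = 1/(-81558 + 4728*I*√30) (K = 1/((4*I*√30 - 69)*(213 + 969)) = 1/((-69 + 4*I*√30)*1182) = 1/(-81558 + 4728*I*√30) ≈ -1.1138e-5 - 3.5366e-6*I)
-21*K = -21*(-23/2064954 - 2*I*√30/3097431) = 161/688318 + 14*I*√30/1032477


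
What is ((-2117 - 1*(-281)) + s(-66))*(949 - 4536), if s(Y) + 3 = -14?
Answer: 6646711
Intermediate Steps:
s(Y) = -17 (s(Y) = -3 - 14 = -17)
((-2117 - 1*(-281)) + s(-66))*(949 - 4536) = ((-2117 - 1*(-281)) - 17)*(949 - 4536) = ((-2117 + 281) - 17)*(-3587) = (-1836 - 17)*(-3587) = -1853*(-3587) = 6646711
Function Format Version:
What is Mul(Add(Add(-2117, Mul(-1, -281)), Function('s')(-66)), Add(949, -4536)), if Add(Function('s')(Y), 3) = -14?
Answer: 6646711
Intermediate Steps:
Function('s')(Y) = -17 (Function('s')(Y) = Add(-3, -14) = -17)
Mul(Add(Add(-2117, Mul(-1, -281)), Function('s')(-66)), Add(949, -4536)) = Mul(Add(Add(-2117, Mul(-1, -281)), -17), Add(949, -4536)) = Mul(Add(Add(-2117, 281), -17), -3587) = Mul(Add(-1836, -17), -3587) = Mul(-1853, -3587) = 6646711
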